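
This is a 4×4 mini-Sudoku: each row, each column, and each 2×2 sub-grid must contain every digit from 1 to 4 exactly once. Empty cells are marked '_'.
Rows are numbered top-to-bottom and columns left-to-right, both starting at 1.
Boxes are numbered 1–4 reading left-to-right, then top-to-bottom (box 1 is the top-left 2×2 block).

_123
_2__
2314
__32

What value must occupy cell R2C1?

Cell R2C1 itself could take any of {3, 4} by direct elimination.
Consider where 3 can go in box 1.
R1C1 is out (row 1 already has a 3).
So the only cell in box 1 that can hold 3 is R2C1.
Therefore R2C1 = 3.

3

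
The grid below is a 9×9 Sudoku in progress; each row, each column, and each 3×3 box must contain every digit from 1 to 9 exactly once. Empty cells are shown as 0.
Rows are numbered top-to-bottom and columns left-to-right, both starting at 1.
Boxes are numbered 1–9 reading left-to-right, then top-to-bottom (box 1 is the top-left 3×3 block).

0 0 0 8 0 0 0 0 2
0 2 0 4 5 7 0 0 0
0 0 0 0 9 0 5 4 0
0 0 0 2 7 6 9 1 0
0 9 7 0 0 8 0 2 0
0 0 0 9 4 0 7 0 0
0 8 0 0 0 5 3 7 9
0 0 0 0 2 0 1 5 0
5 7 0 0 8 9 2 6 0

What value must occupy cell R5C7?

Cell R5C7 itself could take any of {4, 6} by direct elimination.
Consider where 4 can go in column 7.
R1C7 is out (box 3 already has a 4).
R2C7 is out (row 2 already has a 4).
So the only cell in column 7 that can hold 4 is R5C7.
Therefore R5C7 = 4.

4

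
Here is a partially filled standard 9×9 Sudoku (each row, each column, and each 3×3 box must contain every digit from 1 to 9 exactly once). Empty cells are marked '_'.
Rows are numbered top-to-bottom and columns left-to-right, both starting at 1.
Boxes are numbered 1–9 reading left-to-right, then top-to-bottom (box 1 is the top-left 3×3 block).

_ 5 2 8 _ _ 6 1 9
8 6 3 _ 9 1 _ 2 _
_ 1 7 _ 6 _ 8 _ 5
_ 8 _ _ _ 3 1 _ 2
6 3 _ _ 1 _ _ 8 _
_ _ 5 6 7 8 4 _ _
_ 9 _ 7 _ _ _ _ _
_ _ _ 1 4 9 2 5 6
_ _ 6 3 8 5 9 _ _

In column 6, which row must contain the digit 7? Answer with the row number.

Consider where 7 can go in column 6.
r3c6 is out (row 3 already has a 7).
r5c6 is out (box 5 already has a 7).
r7c6 is out (row 7 already has a 7).
So the only cell in column 6 that can hold 7 is r1c6.
That is row 1.

1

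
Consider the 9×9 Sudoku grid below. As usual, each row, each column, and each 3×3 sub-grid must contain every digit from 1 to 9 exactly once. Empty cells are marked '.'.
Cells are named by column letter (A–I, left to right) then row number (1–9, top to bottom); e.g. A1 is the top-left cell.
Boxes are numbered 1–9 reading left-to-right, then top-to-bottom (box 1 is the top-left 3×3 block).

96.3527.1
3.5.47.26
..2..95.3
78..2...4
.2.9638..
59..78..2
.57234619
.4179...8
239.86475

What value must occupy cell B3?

Cell B3 itself could take any of {1, 7} by direct elimination.
Consider where 7 can go in row 3.
A3 is out (column A already has a 7).
D3 is out (column D already has a 7).
E3 is out (column E already has a 7).
H3 is out (column H already has a 7).
So the only cell in row 3 that can hold 7 is B3.
Therefore B3 = 7.

7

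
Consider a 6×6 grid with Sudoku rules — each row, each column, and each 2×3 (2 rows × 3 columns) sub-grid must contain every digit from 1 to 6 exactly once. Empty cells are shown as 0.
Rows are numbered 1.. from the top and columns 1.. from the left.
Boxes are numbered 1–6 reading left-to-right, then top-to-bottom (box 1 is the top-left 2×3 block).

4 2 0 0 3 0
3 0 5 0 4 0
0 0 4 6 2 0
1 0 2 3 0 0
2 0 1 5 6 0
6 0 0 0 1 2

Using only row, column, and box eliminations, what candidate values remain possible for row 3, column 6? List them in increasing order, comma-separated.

Row 3 already contains {2, 4, 6}.
Column 6 already contains {2}.
Its 2×3 block (box 4) already contains {2, 3, 6}.
Removing those from 1–6 leaves {1, 5} as the candidates for row 3, column 6.

1,5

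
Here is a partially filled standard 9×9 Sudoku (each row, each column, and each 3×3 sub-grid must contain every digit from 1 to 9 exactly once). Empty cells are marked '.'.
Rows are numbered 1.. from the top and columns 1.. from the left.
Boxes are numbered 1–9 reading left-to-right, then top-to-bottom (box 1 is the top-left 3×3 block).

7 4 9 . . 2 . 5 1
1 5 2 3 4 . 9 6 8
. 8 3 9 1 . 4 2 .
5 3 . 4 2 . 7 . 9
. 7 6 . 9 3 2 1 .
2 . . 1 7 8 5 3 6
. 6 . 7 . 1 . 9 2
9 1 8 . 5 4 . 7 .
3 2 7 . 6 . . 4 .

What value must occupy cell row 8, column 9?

3

Row 8 already contains {1, 4, 5, 7, 8, 9}.
Column 9 already contains {1, 2, 6, 8, 9}.
Its 3×3 block (box 9) already contains {2, 4, 7, 9}.
The only value from 1–9 not eliminated is 3, so row 8, column 9 = 3.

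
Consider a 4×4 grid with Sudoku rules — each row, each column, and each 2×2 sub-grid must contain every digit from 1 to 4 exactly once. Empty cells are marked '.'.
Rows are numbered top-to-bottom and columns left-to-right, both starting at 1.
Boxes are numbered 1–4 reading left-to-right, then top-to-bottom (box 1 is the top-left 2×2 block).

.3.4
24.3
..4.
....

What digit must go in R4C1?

4

Cell R4C1 itself could take any of {1, 3, 4} by direct elimination.
Consider where 4 can go in box 3.
R3C1 is out (row 3 already has a 4).
R3C2 is out (row 3 already has a 4).
R4C2 is out (column 2 already has a 4).
So the only cell in box 3 that can hold 4 is R4C1.
Therefore R4C1 = 4.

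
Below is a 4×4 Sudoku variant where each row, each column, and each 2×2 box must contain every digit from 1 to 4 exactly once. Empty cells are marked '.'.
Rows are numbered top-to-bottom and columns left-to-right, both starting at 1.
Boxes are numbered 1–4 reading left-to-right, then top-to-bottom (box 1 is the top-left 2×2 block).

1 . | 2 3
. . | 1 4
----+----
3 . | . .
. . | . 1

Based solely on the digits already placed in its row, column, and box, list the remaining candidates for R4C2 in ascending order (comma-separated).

2,4

Row 4 already contains {1}.
Column 2 already contains {}.
Its 2×2 block (box 3) already contains {3}.
Removing those from 1–4 leaves {2, 4} as the candidates for R4C2.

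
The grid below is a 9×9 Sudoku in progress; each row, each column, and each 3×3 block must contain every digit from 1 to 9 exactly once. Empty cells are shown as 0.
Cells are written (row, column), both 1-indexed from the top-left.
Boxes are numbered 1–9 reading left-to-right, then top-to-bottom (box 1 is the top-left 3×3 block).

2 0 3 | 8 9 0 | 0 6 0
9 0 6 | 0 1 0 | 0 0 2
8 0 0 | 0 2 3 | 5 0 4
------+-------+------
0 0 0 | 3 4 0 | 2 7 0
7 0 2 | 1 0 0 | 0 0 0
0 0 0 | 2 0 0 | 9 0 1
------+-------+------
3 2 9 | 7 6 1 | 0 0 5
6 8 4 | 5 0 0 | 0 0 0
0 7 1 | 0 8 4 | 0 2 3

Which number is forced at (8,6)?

Cell (8,6) itself could take any of {2, 9} by direct elimination.
Consider where 2 can go in box 8.
(8,5) is out (column 5 already has a 2).
(9,4) is out (row 9 already has a 2).
So the only cell in box 8 that can hold 2 is (8,6).
Therefore (8,6) = 2.

2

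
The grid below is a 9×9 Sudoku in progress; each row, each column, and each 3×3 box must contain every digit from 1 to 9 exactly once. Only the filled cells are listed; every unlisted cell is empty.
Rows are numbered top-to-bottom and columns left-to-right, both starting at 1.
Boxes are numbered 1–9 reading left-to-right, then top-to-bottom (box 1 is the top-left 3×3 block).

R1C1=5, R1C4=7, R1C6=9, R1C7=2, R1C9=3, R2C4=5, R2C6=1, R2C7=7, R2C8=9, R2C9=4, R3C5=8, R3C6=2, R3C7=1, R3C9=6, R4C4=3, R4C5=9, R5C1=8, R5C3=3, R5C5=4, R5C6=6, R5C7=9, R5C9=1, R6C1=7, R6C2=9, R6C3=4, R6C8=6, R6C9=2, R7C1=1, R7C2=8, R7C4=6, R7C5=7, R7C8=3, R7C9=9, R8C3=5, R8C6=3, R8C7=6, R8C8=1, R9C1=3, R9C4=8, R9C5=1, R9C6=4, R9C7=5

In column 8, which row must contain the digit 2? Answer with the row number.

9

Consider where 2 can go in column 8.
R1C8 is out (row 1 already has a 2).
R3C8 is out (row 3 already has a 2).
R4C8 is out (box 6 already has a 2).
R5C8 is out (box 6 already has a 2).
So the only cell in column 8 that can hold 2 is R9C8.
That is row 9.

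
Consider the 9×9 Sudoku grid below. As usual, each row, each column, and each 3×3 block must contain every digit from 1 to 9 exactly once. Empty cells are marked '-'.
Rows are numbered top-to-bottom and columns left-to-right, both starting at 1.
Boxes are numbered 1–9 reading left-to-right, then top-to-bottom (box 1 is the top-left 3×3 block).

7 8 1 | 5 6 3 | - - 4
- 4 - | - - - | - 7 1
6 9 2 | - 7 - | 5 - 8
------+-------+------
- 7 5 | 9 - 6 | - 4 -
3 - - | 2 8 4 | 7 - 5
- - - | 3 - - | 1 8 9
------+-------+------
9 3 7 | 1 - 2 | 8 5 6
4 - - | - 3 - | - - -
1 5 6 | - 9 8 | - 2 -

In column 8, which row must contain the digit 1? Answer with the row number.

Consider where 1 can go in column 8.
r1c8 is out (row 1 already has a 1).
r3c8 is out (box 3 already has a 1).
r5c8 is out (box 6 already has a 1).
So the only cell in column 8 that can hold 1 is r8c8.
That is row 8.

8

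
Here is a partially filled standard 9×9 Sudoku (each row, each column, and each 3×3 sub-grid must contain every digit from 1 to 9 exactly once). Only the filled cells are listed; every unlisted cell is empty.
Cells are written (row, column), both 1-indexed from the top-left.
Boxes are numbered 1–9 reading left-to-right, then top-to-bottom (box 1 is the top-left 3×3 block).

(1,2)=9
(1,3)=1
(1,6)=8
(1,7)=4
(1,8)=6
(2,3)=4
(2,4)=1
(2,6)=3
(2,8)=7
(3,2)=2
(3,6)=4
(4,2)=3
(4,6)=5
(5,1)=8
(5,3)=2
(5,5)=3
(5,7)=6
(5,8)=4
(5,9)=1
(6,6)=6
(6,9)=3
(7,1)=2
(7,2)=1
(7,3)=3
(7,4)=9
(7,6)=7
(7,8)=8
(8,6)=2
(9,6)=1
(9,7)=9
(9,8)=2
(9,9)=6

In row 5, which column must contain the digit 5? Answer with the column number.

Consider where 5 can go in row 5.
(5,4) is out (box 5 already has a 5).
(5,6) is out (column 6 already has a 5).
So the only cell in row 5 that can hold 5 is (5,2).
That is column 2.

2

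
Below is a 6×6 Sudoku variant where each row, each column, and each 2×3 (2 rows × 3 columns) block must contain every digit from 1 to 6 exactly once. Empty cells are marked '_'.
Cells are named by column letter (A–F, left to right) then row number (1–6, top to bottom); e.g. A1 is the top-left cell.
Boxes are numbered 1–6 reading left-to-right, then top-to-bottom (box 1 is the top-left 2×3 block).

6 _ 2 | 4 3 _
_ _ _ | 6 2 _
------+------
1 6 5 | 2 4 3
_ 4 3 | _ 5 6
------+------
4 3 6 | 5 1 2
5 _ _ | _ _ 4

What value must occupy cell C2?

Cell C2 itself could take any of {1, 4} by direct elimination.
Consider where 4 can go in row 2.
A2 is out (column A already has a 4).
B2 is out (column B already has a 4).
F2 is out (column F already has a 4).
So the only cell in row 2 that can hold 4 is C2.
Therefore C2 = 4.

4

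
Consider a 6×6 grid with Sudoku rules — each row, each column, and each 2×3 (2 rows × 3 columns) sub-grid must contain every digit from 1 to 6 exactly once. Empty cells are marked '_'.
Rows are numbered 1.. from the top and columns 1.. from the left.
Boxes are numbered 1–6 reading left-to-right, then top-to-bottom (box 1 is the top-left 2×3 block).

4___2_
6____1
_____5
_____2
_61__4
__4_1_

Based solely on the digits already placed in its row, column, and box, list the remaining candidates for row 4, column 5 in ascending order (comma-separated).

3,4,6

Row 4 already contains {2}.
Column 5 already contains {1, 2}.
Its 2×3 block (box 4) already contains {2, 5}.
Removing those from 1–6 leaves {3, 4, 6} as the candidates for row 4, column 5.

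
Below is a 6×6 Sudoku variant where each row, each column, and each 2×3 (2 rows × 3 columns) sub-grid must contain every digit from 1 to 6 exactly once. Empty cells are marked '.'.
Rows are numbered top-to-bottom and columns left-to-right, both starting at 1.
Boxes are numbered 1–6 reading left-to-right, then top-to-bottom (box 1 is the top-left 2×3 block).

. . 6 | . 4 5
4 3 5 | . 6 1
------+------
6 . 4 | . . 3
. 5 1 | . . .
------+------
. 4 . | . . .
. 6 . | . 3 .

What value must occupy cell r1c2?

1

Cell r1c2 itself could take any of {1, 2} by direct elimination.
Consider where 1 can go in column 2.
r3c2 is out (box 3 already has a 1).
So the only cell in column 2 that can hold 1 is r1c2.
Therefore r1c2 = 1.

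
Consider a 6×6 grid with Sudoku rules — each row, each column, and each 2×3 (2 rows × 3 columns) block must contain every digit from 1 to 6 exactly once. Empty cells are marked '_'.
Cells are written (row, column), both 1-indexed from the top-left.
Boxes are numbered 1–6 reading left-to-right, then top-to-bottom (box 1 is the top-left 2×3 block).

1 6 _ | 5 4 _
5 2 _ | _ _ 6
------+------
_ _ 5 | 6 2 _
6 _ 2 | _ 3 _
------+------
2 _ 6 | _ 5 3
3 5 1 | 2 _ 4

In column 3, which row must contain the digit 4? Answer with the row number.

Consider where 4 can go in column 3.
(1,3) is out (row 1 already has a 4).
So the only cell in column 3 that can hold 4 is (2,3).
That is row 2.

2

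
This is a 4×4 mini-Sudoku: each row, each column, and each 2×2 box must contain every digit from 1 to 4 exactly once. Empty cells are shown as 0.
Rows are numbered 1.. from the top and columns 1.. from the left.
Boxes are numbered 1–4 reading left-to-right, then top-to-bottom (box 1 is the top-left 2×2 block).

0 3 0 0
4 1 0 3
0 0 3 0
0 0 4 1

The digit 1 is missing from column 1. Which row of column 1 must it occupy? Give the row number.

3

Consider where 1 can go in column 1.
row 1, column 1 is out (box 1 already has a 1).
row 4, column 1 is out (row 4 already has a 1).
So the only cell in column 1 that can hold 1 is row 3, column 1.
That is row 3.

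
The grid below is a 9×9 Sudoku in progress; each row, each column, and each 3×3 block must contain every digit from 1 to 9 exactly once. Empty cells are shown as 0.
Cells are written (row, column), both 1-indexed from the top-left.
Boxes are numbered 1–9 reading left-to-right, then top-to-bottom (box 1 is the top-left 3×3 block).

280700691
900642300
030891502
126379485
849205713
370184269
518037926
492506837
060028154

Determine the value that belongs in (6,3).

Row 6 already contains {1, 2, 3, 4, 6, 7, 8, 9}.
Column 3 already contains {2, 6, 8, 9}.
Its 3×3 block (box 4) already contains {1, 2, 3, 4, 6, 7, 8, 9}.
The only value from 1–9 not eliminated is 5, so (6,3) = 5.

5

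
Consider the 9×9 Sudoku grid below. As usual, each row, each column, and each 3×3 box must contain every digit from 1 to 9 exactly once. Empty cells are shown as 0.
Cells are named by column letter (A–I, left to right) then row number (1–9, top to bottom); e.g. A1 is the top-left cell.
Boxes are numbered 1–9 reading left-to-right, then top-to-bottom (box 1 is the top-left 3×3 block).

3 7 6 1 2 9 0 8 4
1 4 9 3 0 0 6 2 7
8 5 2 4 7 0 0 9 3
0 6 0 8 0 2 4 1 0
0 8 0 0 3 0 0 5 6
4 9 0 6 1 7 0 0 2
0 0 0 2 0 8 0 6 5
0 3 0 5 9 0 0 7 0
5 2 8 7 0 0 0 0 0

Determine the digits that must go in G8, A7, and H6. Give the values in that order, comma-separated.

For G8:
  Consider where 2 can go in row 8.
  A8 is out (box 7 already has a 2).
  C8 is out (column C already has a 2).
  F8 is out (column F already has a 2).
  I8 is out (column I already has a 2).
  So the only cell in row 8 that can hold 2 is G8.
  So G8 = 2.
For A7:
  Consider where 9 can go in box 7.
  B7 is out (column B already has a 9).
  C7 is out (column C already has a 9).
  A8 is out (row 8 already has a 9).
  C8 is out (row 8 already has a 9).
  So the only cell in box 7 that can hold 9 is A7.
  So A7 = 9.
For H6:
  Row 6 already contains {1, 2, 4, 6, 7, 9}.
  Column H already contains {1, 2, 5, 6, 7, 8, 9}.
  Its 3×3 block (box 6) already contains {1, 2, 4, 5, 6}.
  The only value from 1–9 not eliminated is 3, so H6 = 3.

2,9,3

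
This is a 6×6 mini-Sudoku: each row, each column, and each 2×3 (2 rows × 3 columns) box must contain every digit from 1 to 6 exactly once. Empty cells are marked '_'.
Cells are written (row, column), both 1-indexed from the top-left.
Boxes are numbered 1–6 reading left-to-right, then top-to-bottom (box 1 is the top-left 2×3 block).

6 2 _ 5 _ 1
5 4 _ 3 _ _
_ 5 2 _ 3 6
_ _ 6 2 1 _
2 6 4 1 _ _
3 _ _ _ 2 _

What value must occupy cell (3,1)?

Cell (3,1) itself could take any of {1, 4} by direct elimination.
Consider where 1 can go in row 3.
(3,4) is out (column 4 already has a 1).
So the only cell in row 3 that can hold 1 is (3,1).
Therefore (3,1) = 1.

1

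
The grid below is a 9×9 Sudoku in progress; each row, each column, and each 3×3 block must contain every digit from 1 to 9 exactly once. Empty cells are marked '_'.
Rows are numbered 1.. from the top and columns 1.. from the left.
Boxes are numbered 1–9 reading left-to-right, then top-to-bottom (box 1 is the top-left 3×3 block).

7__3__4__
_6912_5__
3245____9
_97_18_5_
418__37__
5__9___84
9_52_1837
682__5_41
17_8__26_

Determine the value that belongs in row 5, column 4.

Row 5 already contains {1, 3, 4, 7, 8}.
Column 4 already contains {1, 2, 3, 5, 8, 9}.
Its 3×3 block (box 5) already contains {1, 3, 8, 9}.
The only value from 1–9 not eliminated is 6, so row 5, column 4 = 6.

6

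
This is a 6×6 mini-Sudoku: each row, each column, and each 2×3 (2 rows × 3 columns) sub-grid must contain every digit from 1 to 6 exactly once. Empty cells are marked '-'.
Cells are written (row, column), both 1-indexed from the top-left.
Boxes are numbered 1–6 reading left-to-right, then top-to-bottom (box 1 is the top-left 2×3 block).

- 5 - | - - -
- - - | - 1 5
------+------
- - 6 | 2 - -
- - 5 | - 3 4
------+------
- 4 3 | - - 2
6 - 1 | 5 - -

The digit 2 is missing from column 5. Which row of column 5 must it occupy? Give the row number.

1

Consider where 2 can go in column 5.
(3,5) is out (row 3 already has a 2).
(5,5) is out (row 5 already has a 2).
(6,5) is out (box 6 already has a 2).
So the only cell in column 5 that can hold 2 is (1,5).
That is row 1.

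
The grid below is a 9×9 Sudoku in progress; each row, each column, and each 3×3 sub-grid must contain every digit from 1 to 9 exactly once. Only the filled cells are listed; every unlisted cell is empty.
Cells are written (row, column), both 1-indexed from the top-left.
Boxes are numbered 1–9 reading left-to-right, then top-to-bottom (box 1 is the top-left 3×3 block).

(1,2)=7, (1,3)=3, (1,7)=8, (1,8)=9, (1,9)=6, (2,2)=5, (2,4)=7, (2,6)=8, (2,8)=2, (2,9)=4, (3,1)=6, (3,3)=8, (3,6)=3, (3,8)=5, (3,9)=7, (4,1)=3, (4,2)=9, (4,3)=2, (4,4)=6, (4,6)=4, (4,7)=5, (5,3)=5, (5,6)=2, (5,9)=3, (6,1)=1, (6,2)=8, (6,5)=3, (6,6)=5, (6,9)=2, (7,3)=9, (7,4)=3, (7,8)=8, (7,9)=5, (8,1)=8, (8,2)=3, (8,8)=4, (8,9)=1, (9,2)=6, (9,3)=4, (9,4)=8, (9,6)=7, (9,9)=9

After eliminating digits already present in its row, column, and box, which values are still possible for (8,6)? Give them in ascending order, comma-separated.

Row 8 already contains {1, 3, 4, 8}.
Column 6 already contains {2, 3, 4, 5, 7, 8}.
Its 3×3 block (box 8) already contains {3, 7, 8}.
Removing those from 1–9 leaves {6, 9} as the candidates for (8,6).

6,9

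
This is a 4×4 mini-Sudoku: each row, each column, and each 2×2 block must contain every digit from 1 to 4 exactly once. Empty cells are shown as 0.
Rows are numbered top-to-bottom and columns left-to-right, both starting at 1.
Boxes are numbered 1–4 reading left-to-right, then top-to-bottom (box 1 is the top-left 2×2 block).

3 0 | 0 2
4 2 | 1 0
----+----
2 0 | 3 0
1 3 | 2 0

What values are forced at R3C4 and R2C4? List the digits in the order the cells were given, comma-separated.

1,3

For R3C4:
  Consider where 1 can go in row 3.
  R3C2 is out (box 3 already has a 1).
  So the only cell in row 3 that can hold 1 is R3C4.
  So R3C4 = 1.
For R2C4:
  Row 2 already contains {1, 2, 4}.
  Column 4 already contains {2}.
  Its 2×2 block (box 2) already contains {1, 2}.
  The only value from 1–4 not eliminated is 3, so R2C4 = 3.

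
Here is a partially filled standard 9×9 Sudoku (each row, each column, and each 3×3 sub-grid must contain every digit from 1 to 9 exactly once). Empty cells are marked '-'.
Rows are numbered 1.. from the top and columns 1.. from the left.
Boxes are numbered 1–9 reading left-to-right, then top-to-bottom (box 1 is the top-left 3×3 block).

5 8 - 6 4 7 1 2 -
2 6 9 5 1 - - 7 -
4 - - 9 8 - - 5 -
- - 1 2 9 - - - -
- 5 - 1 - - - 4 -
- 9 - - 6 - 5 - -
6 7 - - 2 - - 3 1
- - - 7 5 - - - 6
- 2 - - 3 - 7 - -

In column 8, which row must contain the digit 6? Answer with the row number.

4

Consider where 6 can go in column 8.
row 6, column 8 is out (row 6 already has a 6).
row 8, column 8 is out (row 8 already has a 6).
row 9, column 8 is out (box 9 already has a 6).
So the only cell in column 8 that can hold 6 is row 4, column 8.
That is row 4.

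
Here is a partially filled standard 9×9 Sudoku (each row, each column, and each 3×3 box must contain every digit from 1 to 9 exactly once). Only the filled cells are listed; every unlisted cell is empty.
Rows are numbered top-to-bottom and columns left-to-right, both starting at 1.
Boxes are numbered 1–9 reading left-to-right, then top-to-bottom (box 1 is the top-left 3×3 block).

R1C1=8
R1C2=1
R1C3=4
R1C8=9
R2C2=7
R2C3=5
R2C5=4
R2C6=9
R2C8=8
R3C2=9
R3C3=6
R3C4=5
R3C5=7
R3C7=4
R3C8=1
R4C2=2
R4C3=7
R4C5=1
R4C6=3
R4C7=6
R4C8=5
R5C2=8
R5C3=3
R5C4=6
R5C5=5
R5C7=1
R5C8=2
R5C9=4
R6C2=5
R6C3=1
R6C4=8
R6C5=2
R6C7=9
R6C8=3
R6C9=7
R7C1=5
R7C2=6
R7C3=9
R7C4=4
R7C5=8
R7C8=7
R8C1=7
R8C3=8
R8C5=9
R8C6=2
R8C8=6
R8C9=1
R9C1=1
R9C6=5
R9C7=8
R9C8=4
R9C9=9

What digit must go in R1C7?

7

Cell R1C7 itself could take any of {2, 3, 5, 7} by direct elimination.
Consider where 7 can go in row 1.
R1C4 is out (box 2 already has a 7).
R1C5 is out (column 5 already has a 7).
R1C6 is out (box 2 already has a 7).
R1C9 is out (column 9 already has a 7).
So the only cell in row 1 that can hold 7 is R1C7.
Therefore R1C7 = 7.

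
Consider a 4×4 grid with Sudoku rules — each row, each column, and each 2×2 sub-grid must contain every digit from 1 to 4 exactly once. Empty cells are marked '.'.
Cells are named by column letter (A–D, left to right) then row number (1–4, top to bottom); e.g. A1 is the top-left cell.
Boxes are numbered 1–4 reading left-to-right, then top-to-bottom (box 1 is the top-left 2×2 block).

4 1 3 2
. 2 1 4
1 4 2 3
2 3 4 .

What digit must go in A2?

Row 2 already contains {1, 2, 4}.
Column A already contains {1, 2, 4}.
Its 2×2 block (box 1) already contains {1, 2, 4}.
The only value from 1–4 not eliminated is 3, so A2 = 3.

3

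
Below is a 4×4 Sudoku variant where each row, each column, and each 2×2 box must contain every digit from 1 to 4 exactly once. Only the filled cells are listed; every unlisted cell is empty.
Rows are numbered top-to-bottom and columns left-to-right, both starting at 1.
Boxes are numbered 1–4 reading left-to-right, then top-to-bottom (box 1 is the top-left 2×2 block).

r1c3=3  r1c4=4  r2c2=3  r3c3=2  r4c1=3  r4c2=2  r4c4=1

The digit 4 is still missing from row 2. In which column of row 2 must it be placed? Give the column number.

Consider where 4 can go in row 2.
r2c3 is out (box 2 already has a 4).
r2c4 is out (column 4 already has a 4).
So the only cell in row 2 that can hold 4 is r2c1.
That is column 1.

1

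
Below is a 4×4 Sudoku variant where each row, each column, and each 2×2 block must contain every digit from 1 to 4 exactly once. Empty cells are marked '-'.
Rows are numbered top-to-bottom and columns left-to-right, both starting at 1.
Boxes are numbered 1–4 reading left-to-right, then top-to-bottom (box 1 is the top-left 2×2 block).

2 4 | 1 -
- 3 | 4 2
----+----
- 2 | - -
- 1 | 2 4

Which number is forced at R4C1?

Row 4 already contains {1, 2, 4}.
Column 1 already contains {2}.
Its 2×2 block (box 3) already contains {1, 2}.
The only value from 1–4 not eliminated is 3, so R4C1 = 3.

3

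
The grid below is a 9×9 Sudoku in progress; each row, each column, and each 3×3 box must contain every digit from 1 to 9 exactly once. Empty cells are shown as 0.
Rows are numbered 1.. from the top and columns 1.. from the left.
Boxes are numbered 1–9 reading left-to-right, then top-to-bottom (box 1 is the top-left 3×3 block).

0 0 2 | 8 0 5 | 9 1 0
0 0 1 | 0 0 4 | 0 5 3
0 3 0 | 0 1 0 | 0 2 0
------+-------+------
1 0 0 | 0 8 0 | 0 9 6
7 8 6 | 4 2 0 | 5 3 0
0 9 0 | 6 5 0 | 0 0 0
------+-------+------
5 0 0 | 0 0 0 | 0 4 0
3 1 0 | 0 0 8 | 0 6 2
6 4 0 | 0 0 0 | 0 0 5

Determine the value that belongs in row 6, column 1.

2

Cell row 6, column 1 itself could take any of {2, 4} by direct elimination.
Consider where 2 can go in column 1.
row 1, column 1 is out (row 1 already has a 2).
row 2, column 1 is out (box 1 already has a 2).
row 3, column 1 is out (row 3 already has a 2).
So the only cell in column 1 that can hold 2 is row 6, column 1.
Therefore row 6, column 1 = 2.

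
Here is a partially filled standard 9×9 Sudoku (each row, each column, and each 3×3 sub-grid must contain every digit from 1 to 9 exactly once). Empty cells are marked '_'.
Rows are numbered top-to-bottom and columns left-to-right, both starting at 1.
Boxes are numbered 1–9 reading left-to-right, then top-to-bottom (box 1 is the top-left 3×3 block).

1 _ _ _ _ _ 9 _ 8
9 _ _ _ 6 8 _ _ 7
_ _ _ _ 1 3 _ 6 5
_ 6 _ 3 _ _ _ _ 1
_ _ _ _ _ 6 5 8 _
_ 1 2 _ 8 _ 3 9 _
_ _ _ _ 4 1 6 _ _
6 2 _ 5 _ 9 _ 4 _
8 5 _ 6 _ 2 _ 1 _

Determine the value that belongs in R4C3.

8

Cell R4C3 itself could take any of {4, 5, 7, 8, 9} by direct elimination.
Consider where 8 can go in box 4.
R4C1 is out (column 1 already has a 8).
R5C1 is out (row 5 already has a 8).
R5C2 is out (row 5 already has a 8).
R5C3 is out (row 5 already has a 8).
R6C1 is out (row 6 already has a 8).
So the only cell in box 4 that can hold 8 is R4C3.
Therefore R4C3 = 8.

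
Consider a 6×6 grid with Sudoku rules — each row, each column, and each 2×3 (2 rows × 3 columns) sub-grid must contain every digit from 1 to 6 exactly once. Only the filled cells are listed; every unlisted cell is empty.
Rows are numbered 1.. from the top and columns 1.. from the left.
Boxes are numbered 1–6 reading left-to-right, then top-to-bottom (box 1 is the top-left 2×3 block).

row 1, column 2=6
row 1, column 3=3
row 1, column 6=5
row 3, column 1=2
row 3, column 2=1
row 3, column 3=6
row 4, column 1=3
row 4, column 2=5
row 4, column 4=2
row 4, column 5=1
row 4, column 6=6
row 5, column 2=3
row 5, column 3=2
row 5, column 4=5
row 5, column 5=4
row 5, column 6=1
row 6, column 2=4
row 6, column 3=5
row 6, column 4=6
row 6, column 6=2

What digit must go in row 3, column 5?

Cell row 3, column 5 itself could take any of {3, 5} by direct elimination.
Consider where 5 can go in row 3.
row 3, column 4 is out (column 4 already has a 5).
row 3, column 6 is out (column 6 already has a 5).
So the only cell in row 3 that can hold 5 is row 3, column 5.
Therefore row 3, column 5 = 5.

5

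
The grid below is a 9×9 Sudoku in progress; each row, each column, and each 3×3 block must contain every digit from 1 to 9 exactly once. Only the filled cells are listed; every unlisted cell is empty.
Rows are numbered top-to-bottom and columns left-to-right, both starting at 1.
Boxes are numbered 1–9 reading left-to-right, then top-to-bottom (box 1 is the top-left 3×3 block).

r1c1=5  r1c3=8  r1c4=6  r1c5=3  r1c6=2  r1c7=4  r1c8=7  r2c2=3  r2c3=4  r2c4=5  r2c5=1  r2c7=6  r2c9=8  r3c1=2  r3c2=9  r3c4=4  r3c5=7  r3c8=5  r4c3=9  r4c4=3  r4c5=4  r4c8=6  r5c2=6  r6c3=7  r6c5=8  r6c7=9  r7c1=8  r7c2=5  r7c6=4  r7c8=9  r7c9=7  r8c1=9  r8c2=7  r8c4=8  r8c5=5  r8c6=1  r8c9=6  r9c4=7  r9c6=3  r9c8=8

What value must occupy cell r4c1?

Row 4 already contains {3, 4, 6, 9}.
Column 1 already contains {2, 5, 8, 9}.
Its 3×3 block (box 4) already contains {6, 7, 9}.
The only value from 1–9 not eliminated is 1, so r4c1 = 1.

1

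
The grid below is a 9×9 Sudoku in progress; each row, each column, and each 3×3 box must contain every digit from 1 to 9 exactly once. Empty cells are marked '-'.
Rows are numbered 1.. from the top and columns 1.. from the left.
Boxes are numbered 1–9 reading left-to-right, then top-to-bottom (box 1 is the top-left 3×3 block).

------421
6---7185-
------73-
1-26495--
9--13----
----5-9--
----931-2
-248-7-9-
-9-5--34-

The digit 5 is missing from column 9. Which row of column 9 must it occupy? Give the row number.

8

Consider where 5 can go in column 9.
row 2, column 9 is out (row 2 already has a 5). row 3, column 9 is out (box 3 already has a 5). row 4, column 9 is out (row 4 already has a 5). row 5, column 9 is out (box 6 already has a 5). The remaining empty cells in column 9 are similarly blocked.
So the only cell in column 9 that can hold 5 is row 8, column 9.
That is row 8.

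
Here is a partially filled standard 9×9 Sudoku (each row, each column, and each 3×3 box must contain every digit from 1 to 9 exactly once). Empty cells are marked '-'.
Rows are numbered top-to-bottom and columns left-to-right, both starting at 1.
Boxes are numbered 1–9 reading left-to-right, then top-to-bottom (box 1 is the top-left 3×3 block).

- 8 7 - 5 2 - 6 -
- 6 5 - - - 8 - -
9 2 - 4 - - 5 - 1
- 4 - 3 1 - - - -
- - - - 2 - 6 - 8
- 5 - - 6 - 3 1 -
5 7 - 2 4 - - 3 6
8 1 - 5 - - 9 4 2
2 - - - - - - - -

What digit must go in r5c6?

4

Cell r5c6 itself could take any of {4, 5, 7, 9} by direct elimination.
Consider where 4 can go in row 5.
r5c1 is out (box 4 already has a 4).
r5c2 is out (column 2 already has a 4).
r5c3 is out (box 4 already has a 4).
r5c4 is out (column 4 already has a 4).
r5c8 is out (column 8 already has a 4).
So the only cell in row 5 that can hold 4 is r5c6.
Therefore r5c6 = 4.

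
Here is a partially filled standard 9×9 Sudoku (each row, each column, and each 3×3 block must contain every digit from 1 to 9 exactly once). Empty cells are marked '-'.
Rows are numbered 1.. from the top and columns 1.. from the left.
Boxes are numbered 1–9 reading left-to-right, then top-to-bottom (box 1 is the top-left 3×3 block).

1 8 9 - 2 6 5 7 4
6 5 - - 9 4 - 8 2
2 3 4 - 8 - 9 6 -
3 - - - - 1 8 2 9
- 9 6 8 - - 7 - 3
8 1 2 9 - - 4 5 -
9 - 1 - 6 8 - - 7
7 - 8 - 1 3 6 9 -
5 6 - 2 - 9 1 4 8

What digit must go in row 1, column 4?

Row 1 already contains {1, 2, 4, 5, 6, 7, 8, 9}.
Column 4 already contains {2, 8, 9}.
Its 3×3 block (box 2) already contains {2, 4, 6, 8, 9}.
The only value from 1–9 not eliminated is 3, so row 1, column 4 = 3.

3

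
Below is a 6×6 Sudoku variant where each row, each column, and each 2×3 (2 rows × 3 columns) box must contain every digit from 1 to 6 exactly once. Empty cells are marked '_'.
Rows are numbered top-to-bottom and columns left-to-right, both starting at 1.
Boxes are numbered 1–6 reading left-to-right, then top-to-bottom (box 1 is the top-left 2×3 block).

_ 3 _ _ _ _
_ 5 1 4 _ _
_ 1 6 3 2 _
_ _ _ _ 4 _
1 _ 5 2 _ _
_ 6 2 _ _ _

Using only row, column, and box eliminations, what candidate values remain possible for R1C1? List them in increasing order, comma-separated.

2,4,6

Row 1 already contains {3}.
Column 1 already contains {1}.
Its 2×3 block (box 1) already contains {1, 3, 5}.
Removing those from 1–6 leaves {2, 4, 6} as the candidates for R1C1.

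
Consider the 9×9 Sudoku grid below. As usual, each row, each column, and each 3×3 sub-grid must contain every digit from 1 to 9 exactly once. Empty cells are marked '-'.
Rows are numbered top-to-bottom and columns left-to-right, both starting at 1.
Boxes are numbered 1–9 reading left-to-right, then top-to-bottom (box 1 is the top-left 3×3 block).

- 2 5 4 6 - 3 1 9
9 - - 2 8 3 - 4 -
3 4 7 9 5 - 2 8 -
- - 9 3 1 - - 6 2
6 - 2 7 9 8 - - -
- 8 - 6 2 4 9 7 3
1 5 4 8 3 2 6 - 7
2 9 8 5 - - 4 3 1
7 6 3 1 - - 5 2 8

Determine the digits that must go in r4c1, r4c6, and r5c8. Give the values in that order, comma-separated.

4,5,5

For r4c1:
  Consider where 4 can go in column 1.
  r1c1 is out (row 1 already has a 4).
  r6c1 is out (row 6 already has a 4).
  So the only cell in column 1 that can hold 4 is r4c1.
  So r4c1 = 4.
For r4c6:
  Row 4 already contains {1, 2, 3, 6, 9}.
  Column 6 already contains {2, 3, 4, 8}.
  Its 3×3 block (box 5) already contains {1, 2, 3, 4, 6, 7, 8, 9}.
  The only value from 1–9 not eliminated is 5, so r4c6 = 5.
For r5c8:
  Row 5 already contains {2, 6, 7, 8, 9}.
  Column 8 already contains {1, 2, 3, 4, 6, 7, 8}.
  Its 3×3 block (box 6) already contains {2, 3, 6, 7, 9}.
  The only value from 1–9 not eliminated is 5, so r5c8 = 5.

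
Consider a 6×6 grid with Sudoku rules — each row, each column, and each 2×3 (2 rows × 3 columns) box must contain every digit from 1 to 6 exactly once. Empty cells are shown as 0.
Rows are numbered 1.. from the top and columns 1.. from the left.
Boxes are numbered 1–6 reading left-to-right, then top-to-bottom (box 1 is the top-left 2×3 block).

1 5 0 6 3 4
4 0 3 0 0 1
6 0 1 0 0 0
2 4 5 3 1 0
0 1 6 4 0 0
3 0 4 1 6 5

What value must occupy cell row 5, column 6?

3

Cell row 5, column 6 itself could take any of {2, 3} by direct elimination.
Consider where 3 can go in row 5.
row 5, column 1 is out (column 1 already has a 3).
row 5, column 5 is out (column 5 already has a 3).
So the only cell in row 5 that can hold 3 is row 5, column 6.
Therefore row 5, column 6 = 3.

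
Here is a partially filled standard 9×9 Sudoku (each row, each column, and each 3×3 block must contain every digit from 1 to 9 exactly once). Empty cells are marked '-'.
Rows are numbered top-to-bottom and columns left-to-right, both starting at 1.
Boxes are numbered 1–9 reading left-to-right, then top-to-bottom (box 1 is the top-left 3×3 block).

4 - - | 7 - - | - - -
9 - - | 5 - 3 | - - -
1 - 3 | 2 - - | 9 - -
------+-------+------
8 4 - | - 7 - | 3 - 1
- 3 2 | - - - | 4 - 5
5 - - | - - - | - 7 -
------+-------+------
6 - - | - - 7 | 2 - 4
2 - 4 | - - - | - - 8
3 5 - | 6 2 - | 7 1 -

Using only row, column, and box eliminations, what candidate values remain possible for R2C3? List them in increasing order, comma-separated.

Row 2 already contains {3, 5, 9}.
Column 3 already contains {2, 3, 4}.
Its 3×3 block (box 1) already contains {1, 3, 4, 9}.
Removing those from 1–9 leaves {6, 7, 8} as the candidates for R2C3.

6,7,8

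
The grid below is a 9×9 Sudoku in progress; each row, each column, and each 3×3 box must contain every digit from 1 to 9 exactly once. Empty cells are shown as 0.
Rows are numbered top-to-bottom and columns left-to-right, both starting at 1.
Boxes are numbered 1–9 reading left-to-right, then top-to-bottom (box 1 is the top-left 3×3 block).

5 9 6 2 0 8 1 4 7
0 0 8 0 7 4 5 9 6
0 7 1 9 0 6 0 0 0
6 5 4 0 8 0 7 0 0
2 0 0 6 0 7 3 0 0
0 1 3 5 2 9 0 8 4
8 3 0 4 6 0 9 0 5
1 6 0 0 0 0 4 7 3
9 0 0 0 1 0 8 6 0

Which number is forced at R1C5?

3

Row 1 already contains {1, 2, 4, 5, 6, 7, 8, 9}.
Column 5 already contains {1, 2, 6, 7, 8}.
Its 3×3 block (box 2) already contains {2, 4, 6, 7, 8, 9}.
The only value from 1–9 not eliminated is 3, so R1C5 = 3.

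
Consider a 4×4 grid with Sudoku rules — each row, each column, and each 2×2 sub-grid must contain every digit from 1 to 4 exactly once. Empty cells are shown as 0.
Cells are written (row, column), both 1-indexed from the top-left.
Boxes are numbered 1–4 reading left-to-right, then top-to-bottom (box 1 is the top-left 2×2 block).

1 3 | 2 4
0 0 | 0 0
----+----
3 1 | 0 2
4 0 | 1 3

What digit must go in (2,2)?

4

Cell (2,2) itself could take any of {2, 4} by direct elimination.
Consider where 4 can go in row 2.
(2,1) is out (column 1 already has a 4).
(2,3) is out (box 2 already has a 4).
(2,4) is out (column 4 already has a 4).
So the only cell in row 2 that can hold 4 is (2,2).
Therefore (2,2) = 4.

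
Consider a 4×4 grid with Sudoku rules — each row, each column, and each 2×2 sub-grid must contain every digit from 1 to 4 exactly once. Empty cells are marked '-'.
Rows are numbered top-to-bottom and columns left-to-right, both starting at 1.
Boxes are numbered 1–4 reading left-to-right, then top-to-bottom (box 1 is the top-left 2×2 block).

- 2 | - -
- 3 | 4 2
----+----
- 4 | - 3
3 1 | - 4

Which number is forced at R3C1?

Row 3 already contains {3, 4}.
Column 1 already contains {3}.
Its 2×2 block (box 3) already contains {1, 3, 4}.
The only value from 1–4 not eliminated is 2, so R3C1 = 2.

2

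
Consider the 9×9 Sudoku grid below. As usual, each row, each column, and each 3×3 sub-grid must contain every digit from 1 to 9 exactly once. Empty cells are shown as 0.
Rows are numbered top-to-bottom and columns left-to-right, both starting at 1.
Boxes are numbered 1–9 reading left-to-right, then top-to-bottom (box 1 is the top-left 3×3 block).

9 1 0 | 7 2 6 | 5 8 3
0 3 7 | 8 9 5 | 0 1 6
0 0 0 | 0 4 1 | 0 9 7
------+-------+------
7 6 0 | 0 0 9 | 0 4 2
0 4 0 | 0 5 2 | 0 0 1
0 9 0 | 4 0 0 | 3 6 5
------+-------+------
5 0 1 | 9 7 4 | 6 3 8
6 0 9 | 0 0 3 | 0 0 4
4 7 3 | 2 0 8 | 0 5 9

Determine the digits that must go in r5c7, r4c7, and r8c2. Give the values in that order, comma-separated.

For r5c7:
  Consider where 9 can go in box 6.
  r4c7 is out (row 4 already has a 9).
  r5c8 is out (column 8 already has a 9).
  So the only cell in box 6 that can hold 9 is r5c7.
  So r5c7 = 9.
For r4c7:
  Row 4 already contains {2, 4, 6, 7, 9}.
  Column 7 already contains {3, 5, 6}.
  Its 3×3 block (box 6) already contains {1, 2, 3, 4, 5, 6}.
  The only value from 1–9 not eliminated is 8, so r4c7 = 8.
For r8c2:
  Consider where 8 can go in box 7.
  r7c2 is out (row 7 already has a 8).
  So the only cell in box 7 that can hold 8 is r8c2.
  So r8c2 = 8.

9,8,8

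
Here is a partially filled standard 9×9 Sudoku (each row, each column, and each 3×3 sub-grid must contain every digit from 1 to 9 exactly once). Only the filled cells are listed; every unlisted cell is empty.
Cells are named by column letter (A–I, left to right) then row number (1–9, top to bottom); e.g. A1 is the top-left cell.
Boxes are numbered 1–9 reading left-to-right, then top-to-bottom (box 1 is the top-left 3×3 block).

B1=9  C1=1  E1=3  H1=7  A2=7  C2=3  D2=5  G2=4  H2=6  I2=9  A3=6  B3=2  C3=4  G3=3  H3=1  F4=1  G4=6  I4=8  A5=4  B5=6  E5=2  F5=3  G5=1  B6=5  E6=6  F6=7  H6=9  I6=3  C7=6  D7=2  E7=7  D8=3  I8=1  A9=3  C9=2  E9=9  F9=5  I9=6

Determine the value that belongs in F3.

9

Cell F3 itself could take any of {8, 9} by direct elimination.
Consider where 9 can go in column F.
F1 is out (row 1 already has a 9).
F2 is out (row 2 already has a 9).
F7 is out (box 8 already has a 9).
F8 is out (box 8 already has a 9).
So the only cell in column F that can hold 9 is F3.
Therefore F3 = 9.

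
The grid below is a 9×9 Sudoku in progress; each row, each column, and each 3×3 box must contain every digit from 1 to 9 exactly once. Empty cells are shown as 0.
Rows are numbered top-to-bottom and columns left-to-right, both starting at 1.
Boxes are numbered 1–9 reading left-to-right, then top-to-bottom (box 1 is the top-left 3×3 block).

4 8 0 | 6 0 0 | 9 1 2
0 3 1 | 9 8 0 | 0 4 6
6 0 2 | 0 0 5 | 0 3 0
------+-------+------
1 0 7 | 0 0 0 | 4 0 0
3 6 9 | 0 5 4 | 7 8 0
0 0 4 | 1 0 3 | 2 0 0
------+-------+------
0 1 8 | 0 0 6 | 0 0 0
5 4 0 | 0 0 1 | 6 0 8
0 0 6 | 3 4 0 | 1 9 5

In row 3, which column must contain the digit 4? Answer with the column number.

4

Consider where 4 can go in row 3.
R3C2 is out (column 2 already has a 4).
R3C5 is out (column 5 already has a 4).
R3C7 is out (column 7 already has a 4).
R3C9 is out (box 3 already has a 4).
So the only cell in row 3 that can hold 4 is R3C4.
That is column 4.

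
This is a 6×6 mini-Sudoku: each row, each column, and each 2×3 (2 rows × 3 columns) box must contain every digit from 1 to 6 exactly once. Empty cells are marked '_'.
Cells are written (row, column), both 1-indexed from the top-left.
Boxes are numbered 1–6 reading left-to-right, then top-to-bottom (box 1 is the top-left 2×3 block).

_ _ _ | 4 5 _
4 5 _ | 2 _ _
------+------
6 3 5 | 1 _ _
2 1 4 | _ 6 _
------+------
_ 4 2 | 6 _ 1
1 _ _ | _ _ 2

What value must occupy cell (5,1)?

Cell (5,1) itself could take any of {3, 5} by direct elimination.
Consider where 5 can go in column 1.
(1,1) is out (row 1 already has a 5).
So the only cell in column 1 that can hold 5 is (5,1).
Therefore (5,1) = 5.

5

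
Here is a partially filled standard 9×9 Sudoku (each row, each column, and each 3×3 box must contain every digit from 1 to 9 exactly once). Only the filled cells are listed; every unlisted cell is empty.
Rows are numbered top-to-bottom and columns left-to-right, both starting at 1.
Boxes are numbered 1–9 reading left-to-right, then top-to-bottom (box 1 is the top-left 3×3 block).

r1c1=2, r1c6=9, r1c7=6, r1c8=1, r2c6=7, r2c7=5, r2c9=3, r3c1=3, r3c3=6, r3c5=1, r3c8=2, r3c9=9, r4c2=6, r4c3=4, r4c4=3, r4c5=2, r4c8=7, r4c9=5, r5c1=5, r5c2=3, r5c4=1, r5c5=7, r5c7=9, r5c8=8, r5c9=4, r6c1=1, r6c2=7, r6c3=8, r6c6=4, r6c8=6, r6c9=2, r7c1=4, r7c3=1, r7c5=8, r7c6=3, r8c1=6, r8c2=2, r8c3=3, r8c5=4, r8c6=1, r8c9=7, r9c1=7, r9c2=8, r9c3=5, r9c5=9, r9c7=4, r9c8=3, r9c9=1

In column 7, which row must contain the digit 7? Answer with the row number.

Consider where 7 can go in column 7.
r4c7 is out (row 4 already has a 7).
r6c7 is out (row 6 already has a 7).
r7c7 is out (box 9 already has a 7).
r8c7 is out (row 8 already has a 7).
So the only cell in column 7 that can hold 7 is r3c7.
That is row 3.

3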